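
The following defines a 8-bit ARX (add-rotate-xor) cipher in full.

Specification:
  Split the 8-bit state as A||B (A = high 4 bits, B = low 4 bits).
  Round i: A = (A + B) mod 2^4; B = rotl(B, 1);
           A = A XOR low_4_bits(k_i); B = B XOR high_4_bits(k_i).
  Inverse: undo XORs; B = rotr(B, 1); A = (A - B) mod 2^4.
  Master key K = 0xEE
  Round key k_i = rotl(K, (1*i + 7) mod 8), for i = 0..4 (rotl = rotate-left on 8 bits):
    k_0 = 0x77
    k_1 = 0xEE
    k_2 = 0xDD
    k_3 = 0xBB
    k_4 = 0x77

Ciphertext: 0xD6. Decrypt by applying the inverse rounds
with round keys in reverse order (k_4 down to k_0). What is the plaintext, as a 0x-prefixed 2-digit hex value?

s_0 = ciphertext = 0xD6
s_1 = InvRound(s_0, k_4) = 0x28
s_2 = InvRound(s_1, k_3) = 0x09
s_3 = InvRound(s_2, k_2) = 0xB2
s_4 = InvRound(s_3, k_1) = 0xF6
s_5 = InvRound(s_4, k_0) = 0x08

0x08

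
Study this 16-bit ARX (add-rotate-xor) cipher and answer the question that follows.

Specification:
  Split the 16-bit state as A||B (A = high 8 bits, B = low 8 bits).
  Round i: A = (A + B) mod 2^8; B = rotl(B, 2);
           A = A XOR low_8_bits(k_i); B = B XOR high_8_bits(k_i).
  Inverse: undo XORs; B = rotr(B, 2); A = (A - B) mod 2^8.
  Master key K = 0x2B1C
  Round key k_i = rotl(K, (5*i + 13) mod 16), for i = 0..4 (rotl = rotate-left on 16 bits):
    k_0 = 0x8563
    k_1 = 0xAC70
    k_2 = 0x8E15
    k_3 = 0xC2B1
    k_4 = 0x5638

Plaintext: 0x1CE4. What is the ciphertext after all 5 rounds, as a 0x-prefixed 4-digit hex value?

s_0 = plaintext = 0x1CE4
s_1 = Round(s_0, k_0) = 0x6316
s_2 = Round(s_1, k_1) = 0x09F4
s_3 = Round(s_2, k_2) = 0xE85D
s_4 = Round(s_3, k_3) = 0xF4B7
s_5 = Round(s_4, k_4) = 0x9388

0x9388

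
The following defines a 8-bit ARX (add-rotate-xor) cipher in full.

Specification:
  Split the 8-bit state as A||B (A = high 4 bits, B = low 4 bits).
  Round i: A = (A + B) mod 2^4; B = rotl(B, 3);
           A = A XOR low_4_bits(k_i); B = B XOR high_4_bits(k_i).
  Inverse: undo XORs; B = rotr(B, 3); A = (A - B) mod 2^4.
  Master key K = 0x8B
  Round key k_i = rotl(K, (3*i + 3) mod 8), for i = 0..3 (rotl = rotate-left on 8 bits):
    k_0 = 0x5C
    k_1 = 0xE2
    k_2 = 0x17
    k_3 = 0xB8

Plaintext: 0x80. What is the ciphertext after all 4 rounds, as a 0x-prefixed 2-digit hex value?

0x32

s_0 = plaintext = 0x80
s_1 = Round(s_0, k_0) = 0x45
s_2 = Round(s_1, k_1) = 0xB4
s_3 = Round(s_2, k_2) = 0x83
s_4 = Round(s_3, k_3) = 0x32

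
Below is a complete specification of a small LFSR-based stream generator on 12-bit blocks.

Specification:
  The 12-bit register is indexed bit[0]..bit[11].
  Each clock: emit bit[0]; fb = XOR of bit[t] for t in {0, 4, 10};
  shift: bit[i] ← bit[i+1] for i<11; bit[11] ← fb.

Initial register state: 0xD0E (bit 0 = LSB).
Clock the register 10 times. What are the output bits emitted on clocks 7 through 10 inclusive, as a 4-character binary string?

reg_0 = 0xD0E
clock 1: out=0, reg = 0xE87
clock 2: out=1, reg = 0x743
clock 3: out=1, reg = 0x3A1
clock 4: out=1, reg = 0x9D0
clock 5: out=0, reg = 0xCE8
clock 6: out=0, reg = 0xE74
clock 7: out=0, reg = 0x73A
clock 8: out=0, reg = 0x39D
clock 9: out=1, reg = 0x1CE
clock 10: out=0, reg = 0x0E7

0010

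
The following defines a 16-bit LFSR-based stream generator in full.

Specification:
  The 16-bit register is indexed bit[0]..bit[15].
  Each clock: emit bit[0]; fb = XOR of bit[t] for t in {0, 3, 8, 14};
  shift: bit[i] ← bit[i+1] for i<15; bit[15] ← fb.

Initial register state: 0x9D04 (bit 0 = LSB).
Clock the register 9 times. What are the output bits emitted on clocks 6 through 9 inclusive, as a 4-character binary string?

reg_0 = 0x9D04
clock 1: out=0, reg = 0xCE82
clock 2: out=0, reg = 0xE741
clock 3: out=1, reg = 0xF3A0
clock 4: out=0, reg = 0x79D0
clock 5: out=0, reg = 0x3CE8
clock 6: out=0, reg = 0x9E74
clock 7: out=0, reg = 0x4F3A
clock 8: out=0, reg = 0xA79D
clock 9: out=1, reg = 0xD3CE

0001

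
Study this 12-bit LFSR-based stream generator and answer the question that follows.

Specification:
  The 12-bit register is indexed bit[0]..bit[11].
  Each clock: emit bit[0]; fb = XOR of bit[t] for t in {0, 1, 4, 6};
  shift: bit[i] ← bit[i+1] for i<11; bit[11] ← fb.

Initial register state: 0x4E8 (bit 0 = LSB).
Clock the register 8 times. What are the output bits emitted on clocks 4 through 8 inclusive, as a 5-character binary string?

reg_0 = 0x4E8
clock 1: out=0, reg = 0xA74
clock 2: out=0, reg = 0x53A
clock 3: out=0, reg = 0x29D
clock 4: out=1, reg = 0x14E
clock 5: out=0, reg = 0x0A7
clock 6: out=1, reg = 0x053
clock 7: out=1, reg = 0x029
clock 8: out=1, reg = 0x814

10111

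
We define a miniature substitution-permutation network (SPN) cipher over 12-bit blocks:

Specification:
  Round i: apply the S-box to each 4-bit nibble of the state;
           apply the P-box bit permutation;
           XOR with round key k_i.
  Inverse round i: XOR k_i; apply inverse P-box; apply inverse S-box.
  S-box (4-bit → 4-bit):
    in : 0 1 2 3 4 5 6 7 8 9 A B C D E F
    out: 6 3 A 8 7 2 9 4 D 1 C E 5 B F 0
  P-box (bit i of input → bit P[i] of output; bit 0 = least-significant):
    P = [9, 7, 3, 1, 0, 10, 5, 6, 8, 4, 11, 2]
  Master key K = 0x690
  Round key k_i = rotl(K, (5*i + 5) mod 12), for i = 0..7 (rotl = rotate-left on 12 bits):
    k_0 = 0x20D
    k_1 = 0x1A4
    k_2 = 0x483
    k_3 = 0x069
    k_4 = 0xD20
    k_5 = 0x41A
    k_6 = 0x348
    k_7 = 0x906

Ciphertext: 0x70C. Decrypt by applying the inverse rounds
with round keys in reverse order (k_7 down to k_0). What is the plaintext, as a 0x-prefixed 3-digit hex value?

0xF78

s_0 = ciphertext = 0x70C
s_1 = InvRound(s_0, k_7) = 0x758
s_2 = InvRound(s_1, k_6) = 0x55F
s_3 = InvRound(s_2, k_5) = 0x66F
s_4 = InvRound(s_3, k_4) = 0x868
s_5 = InvRound(s_4, k_3) = 0x79F
s_6 = InvRound(s_5, k_2) = 0xDFC
s_7 = InvRound(s_6, k_1) = 0x027
s_8 = InvRound(s_7, k_0) = 0xF78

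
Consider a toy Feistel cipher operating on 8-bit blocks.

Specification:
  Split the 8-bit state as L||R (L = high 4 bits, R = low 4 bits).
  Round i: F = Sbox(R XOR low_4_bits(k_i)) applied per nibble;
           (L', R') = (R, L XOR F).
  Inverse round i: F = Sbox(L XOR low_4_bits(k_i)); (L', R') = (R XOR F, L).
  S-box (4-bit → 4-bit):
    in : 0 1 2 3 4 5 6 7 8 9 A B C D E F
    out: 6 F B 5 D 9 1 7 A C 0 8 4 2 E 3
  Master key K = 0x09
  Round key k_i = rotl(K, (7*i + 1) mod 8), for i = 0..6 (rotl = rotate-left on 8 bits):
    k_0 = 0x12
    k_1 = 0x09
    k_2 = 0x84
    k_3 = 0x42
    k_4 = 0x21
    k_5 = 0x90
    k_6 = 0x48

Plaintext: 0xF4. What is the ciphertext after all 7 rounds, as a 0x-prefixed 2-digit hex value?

0x7A

s_0 = plaintext = 0xF4
s_1 = Round(s_0, k_0) = 0x4E
s_2 = Round(s_1, k_1) = 0xE3
s_3 = Round(s_2, k_2) = 0x39
s_4 = Round(s_3, k_3) = 0x9B
s_5 = Round(s_4, k_4) = 0xB9
s_6 = Round(s_5, k_5) = 0x97
s_7 = Round(s_6, k_6) = 0x7A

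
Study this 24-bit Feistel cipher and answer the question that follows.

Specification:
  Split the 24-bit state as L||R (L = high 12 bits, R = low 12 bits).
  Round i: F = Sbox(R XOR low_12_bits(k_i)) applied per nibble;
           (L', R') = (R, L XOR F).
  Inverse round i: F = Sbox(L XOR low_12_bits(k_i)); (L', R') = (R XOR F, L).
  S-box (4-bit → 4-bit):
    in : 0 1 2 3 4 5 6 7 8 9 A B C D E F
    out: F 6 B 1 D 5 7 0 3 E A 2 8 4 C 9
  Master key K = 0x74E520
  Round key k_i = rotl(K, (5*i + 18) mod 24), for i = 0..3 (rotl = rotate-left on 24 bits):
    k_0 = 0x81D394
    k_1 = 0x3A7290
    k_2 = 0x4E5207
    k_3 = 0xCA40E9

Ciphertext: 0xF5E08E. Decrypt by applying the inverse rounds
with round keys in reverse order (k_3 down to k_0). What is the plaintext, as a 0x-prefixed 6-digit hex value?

0xC250D1

s_0 = ciphertext = 0xF5E08E
s_1 = InvRound(s_0, k_3) = 0x9AEF5E
s_2 = InvRound(s_1, k_2) = 0xDF09AE
s_3 = InvRound(s_2, k_1) = 0x0D1DF0
s_4 = InvRound(s_3, k_0) = 0xC250D1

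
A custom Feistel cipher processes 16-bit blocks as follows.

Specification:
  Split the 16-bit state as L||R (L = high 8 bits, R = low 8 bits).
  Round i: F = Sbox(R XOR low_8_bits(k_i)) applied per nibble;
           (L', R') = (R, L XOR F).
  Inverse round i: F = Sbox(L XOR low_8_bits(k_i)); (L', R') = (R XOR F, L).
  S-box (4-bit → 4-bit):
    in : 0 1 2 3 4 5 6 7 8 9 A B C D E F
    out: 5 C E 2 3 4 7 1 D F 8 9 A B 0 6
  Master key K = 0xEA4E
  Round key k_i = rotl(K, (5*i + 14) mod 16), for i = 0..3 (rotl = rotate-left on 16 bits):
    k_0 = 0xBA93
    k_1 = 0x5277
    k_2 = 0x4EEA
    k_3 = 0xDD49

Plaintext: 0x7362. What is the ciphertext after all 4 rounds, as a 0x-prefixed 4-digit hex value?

0x7B31

s_0 = plaintext = 0x7362
s_1 = Round(s_0, k_0) = 0x621F
s_2 = Round(s_1, k_1) = 0x1F1F
s_3 = Round(s_2, k_2) = 0x1F7B
s_4 = Round(s_3, k_3) = 0x7B31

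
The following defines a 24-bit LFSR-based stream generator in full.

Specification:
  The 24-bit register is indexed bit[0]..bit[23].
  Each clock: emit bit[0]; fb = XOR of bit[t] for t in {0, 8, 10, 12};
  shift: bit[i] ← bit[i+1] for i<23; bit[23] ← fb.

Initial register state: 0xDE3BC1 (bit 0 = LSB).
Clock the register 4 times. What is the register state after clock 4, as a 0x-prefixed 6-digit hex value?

0x7DE3BC

reg_0 = 0xDE3BC1
clock 1: out=1, reg = 0xEF1DE0
clock 2: out=0, reg = 0xF78EF0
clock 3: out=0, reg = 0xFBC778
clock 4: out=0, reg = 0x7DE3BC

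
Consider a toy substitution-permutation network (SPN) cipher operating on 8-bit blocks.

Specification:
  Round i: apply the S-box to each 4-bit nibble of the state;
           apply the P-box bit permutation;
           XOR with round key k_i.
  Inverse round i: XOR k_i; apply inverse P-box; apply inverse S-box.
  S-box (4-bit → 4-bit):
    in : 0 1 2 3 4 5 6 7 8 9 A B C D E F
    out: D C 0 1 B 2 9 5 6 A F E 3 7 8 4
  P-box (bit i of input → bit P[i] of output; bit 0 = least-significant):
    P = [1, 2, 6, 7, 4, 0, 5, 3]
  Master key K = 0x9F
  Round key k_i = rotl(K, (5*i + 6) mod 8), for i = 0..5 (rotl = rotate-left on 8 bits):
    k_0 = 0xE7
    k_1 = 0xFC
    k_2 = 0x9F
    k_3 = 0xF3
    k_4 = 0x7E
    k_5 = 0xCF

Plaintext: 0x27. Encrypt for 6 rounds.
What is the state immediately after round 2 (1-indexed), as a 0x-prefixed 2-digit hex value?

0xC1

s_0 = plaintext = 0x27
s_1 = Round(s_0, k_0) = 0xA5
s_2 = Round(s_1, k_1) = 0xC1
s_3 = Round(s_2, k_2) = 0x4E
s_4 = Round(s_3, k_3) = 0x6A
s_5 = Round(s_4, k_4) = 0xA0
s_6 = Round(s_5, k_5) = 0x34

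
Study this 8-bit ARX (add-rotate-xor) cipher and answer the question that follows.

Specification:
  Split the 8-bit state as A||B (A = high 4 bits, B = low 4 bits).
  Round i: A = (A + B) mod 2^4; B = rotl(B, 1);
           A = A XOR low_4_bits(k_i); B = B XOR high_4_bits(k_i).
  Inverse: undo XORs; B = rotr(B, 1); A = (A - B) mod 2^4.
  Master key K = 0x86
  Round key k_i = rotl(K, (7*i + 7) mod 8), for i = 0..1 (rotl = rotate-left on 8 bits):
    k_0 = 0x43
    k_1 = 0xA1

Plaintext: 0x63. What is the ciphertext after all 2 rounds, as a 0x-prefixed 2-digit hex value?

s_0 = plaintext = 0x63
s_1 = Round(s_0, k_0) = 0xA2
s_2 = Round(s_1, k_1) = 0xDE

0xDE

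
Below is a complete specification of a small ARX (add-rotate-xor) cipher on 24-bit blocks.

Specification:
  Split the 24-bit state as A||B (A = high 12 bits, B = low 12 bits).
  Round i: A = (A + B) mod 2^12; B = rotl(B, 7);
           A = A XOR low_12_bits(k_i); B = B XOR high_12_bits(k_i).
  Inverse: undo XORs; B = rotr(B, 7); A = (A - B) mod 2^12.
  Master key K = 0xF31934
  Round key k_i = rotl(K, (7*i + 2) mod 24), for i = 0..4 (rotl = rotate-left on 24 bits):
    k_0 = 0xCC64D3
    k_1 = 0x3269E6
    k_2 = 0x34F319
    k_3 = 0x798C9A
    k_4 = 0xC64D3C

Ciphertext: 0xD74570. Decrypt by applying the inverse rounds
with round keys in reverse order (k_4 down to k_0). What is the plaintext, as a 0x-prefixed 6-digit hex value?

s_0 = ciphertext = 0xD74570
s_1 = InvRound(s_0, k_4) = 0xDB6292
s_2 = InvRound(s_1, k_3) = 0xFE214A
s_3 = InvRound(s_2, k_2) = 0xC570A4
s_4 = InvRound(s_3, k_1) = 0x56A047
s_5 = InvRound(s_4, k_0) = 0x180039

0x180039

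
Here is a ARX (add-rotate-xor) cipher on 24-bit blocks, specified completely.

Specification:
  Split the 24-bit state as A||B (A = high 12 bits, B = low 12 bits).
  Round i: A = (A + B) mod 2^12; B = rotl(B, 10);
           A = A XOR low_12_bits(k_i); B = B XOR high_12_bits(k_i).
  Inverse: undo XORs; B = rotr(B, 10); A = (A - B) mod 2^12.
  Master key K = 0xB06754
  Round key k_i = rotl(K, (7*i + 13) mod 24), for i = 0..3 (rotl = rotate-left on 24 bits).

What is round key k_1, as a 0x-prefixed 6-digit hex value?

K = 0xB06754
k_0 = rotl(K, (7*0+13) mod 24) = rotl(K, 13) = 0xEA960C
k_1 = rotl(K, (7*1+13) mod 24) = rotl(K, 20) = 0x4B0675

0x4B0675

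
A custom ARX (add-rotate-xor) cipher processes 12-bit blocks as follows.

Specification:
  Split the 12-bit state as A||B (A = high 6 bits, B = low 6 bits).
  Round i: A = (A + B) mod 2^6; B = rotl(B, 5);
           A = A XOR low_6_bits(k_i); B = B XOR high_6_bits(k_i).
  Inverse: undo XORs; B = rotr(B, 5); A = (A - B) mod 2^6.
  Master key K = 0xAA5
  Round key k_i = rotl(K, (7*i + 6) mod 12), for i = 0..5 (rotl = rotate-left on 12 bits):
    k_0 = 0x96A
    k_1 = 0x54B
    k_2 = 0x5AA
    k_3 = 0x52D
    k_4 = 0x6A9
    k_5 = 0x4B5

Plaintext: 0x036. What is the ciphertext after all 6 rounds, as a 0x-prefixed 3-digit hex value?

s_0 = plaintext = 0x036
s_1 = Round(s_0, k_0) = 0x73E
s_2 = Round(s_1, k_1) = 0x44A
s_3 = Round(s_2, k_2) = 0xC53
s_4 = Round(s_3, k_3) = 0xA7D
s_5 = Round(s_4, k_4) = 0x3E4
s_6 = Round(s_5, k_5) = 0x180

0x180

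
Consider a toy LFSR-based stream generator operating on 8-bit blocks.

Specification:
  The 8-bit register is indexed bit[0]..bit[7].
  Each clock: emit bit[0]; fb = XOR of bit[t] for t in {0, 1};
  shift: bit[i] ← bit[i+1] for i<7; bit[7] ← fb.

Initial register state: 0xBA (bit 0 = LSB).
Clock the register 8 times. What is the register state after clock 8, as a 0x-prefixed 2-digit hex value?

0x67

reg_0 = 0xBA
clock 1: out=0, reg = 0xDD
clock 2: out=1, reg = 0xEE
clock 3: out=0, reg = 0xF7
clock 4: out=1, reg = 0x7B
clock 5: out=1, reg = 0x3D
clock 6: out=1, reg = 0x9E
clock 7: out=0, reg = 0xCF
clock 8: out=1, reg = 0x67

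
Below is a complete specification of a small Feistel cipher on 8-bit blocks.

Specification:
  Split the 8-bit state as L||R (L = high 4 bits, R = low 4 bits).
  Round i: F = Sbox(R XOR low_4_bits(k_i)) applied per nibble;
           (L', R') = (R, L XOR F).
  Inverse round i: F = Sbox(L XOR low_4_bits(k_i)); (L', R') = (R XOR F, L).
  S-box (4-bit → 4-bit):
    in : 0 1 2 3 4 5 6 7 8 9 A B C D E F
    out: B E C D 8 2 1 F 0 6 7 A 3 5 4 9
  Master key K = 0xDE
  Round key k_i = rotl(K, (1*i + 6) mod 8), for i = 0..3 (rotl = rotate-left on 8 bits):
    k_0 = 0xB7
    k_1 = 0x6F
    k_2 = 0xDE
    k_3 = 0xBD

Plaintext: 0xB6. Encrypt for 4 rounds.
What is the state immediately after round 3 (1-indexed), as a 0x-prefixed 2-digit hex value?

0x1C

s_0 = plaintext = 0xB6
s_1 = Round(s_0, k_0) = 0x65
s_2 = Round(s_1, k_1) = 0x51
s_3 = Round(s_2, k_2) = 0x1C
s_4 = Round(s_3, k_3) = 0xCF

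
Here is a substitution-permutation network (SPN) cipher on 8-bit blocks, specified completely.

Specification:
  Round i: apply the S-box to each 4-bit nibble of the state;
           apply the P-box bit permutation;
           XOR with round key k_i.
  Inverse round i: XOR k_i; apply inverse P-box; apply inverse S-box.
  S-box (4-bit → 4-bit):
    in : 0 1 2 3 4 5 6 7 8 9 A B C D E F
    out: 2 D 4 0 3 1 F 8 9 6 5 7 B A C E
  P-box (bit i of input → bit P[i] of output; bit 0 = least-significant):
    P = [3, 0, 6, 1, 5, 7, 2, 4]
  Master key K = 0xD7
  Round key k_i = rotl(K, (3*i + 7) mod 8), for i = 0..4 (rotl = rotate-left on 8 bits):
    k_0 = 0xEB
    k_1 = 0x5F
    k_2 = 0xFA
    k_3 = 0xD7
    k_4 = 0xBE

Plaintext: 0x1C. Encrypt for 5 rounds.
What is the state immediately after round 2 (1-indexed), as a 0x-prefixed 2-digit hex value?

s_0 = plaintext = 0x1C
s_1 = Round(s_0, k_0) = 0xD4
s_2 = Round(s_1, k_1) = 0xC6
s_3 = Round(s_2, k_2) = 0x01
s_4 = Round(s_3, k_3) = 0x1D
s_5 = Round(s_4, k_4) = 0x89

0xC6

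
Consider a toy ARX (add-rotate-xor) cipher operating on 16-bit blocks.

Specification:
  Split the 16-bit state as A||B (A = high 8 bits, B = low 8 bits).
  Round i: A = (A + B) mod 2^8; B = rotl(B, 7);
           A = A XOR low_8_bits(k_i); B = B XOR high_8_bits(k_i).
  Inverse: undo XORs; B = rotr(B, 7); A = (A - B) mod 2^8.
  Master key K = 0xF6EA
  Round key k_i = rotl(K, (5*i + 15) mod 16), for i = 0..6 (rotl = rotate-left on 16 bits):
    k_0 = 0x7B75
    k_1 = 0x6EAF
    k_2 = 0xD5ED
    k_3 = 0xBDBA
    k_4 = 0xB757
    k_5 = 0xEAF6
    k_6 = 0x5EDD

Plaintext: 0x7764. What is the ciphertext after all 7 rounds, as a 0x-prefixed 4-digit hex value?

s_0 = plaintext = 0x7764
s_1 = Round(s_0, k_0) = 0xAE49
s_2 = Round(s_1, k_1) = 0x58CA
s_3 = Round(s_2, k_2) = 0xCFB0
s_4 = Round(s_3, k_3) = 0xC5E5
s_5 = Round(s_4, k_4) = 0xFD45
s_6 = Round(s_5, k_5) = 0xB448
s_7 = Round(s_6, k_6) = 0x217A

0x217A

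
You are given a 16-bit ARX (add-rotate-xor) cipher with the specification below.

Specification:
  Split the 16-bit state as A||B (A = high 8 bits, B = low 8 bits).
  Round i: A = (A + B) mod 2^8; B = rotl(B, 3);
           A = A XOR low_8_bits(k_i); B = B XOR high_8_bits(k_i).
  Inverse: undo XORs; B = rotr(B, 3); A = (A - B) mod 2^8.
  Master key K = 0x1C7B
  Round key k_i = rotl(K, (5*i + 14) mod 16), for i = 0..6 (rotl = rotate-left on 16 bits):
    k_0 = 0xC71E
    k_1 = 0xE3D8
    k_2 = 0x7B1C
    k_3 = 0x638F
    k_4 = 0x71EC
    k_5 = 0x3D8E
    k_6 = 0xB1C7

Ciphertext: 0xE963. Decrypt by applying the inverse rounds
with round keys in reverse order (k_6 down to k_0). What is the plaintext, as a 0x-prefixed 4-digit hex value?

s_0 = ciphertext = 0xE963
s_1 = InvRound(s_0, k_6) = 0xD45A
s_2 = InvRound(s_1, k_5) = 0x6EEC
s_3 = InvRound(s_2, k_4) = 0xCFB3
s_4 = InvRound(s_3, k_3) = 0x261A
s_5 = InvRound(s_4, k_2) = 0x0E2C
s_6 = InvRound(s_5, k_1) = 0xDDF9
s_7 = InvRound(s_6, k_0) = 0xFCC7

0xFCC7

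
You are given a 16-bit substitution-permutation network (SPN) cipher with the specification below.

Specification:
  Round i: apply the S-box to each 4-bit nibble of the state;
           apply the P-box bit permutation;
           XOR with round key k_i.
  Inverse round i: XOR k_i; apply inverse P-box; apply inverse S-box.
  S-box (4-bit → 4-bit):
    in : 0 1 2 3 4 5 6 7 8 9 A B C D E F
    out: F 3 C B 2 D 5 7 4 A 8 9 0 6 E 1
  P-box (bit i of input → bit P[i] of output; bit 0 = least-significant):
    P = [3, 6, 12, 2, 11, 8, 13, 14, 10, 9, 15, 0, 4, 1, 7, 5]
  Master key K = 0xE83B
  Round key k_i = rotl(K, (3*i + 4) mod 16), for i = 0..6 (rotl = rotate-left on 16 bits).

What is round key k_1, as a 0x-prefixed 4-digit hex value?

0x1DF4

K = 0xE83B
k_0 = rotl(K, (3*0+4) mod 16) = rotl(K, 4) = 0x83BE
k_1 = rotl(K, (3*1+4) mod 16) = rotl(K, 7) = 0x1DF4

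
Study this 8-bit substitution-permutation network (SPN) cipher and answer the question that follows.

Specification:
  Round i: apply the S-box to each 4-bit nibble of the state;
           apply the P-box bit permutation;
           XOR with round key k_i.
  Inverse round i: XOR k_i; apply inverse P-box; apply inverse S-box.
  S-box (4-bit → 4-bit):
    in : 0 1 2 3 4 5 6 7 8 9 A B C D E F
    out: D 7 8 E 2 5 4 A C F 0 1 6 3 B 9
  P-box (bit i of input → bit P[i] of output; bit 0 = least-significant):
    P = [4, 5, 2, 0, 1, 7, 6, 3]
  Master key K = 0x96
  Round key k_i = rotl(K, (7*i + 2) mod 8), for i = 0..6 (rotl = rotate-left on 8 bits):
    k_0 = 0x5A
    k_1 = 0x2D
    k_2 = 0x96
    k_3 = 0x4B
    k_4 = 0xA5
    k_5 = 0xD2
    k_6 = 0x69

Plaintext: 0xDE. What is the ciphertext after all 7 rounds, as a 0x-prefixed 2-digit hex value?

s_0 = plaintext = 0xDE
s_1 = Round(s_0, k_0) = 0xE9
s_2 = Round(s_1, k_1) = 0x92
s_3 = Round(s_2, k_2) = 0x5D
s_4 = Round(s_3, k_3) = 0x39
s_5 = Round(s_4, k_4) = 0x58
s_6 = Round(s_5, k_5) = 0x95
s_7 = Round(s_6, k_6) = 0xB7

0xB7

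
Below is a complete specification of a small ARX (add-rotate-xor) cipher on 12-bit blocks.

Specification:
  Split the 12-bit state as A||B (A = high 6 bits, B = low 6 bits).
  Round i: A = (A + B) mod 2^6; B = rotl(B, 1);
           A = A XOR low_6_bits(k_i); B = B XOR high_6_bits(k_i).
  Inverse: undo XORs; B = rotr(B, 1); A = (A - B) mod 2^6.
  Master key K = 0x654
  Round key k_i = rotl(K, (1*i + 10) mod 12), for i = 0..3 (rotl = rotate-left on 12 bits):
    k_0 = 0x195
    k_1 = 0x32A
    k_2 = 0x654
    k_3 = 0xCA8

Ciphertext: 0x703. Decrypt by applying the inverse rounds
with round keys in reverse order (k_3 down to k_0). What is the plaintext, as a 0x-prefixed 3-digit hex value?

0x54C

s_0 = ciphertext = 0x703
s_1 = InvRound(s_0, k_3) = 0xF38
s_2 = InvRound(s_1, k_2) = 0xE30
s_3 = InvRound(s_2, k_1) = 0xD1E
s_4 = InvRound(s_3, k_0) = 0x54C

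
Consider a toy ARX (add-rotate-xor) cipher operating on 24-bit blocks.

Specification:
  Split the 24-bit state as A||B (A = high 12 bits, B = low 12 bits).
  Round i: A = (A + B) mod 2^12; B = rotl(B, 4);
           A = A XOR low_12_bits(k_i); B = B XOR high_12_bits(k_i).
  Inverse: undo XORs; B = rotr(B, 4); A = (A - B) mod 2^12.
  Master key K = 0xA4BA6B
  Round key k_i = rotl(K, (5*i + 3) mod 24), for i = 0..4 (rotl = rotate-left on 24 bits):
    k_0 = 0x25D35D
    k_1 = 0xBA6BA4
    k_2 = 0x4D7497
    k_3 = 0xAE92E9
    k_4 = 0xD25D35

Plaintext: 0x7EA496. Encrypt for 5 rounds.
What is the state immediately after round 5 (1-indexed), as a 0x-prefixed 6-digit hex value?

0x6B9CCF

s_0 = plaintext = 0x7EA496
s_1 = Round(s_0, k_0) = 0xFDDB39
s_2 = Round(s_1, k_1) = 0x0B283D
s_3 = Round(s_2, k_2) = 0xC7870F
s_4 = Round(s_3, k_3) = 0x16EA1E
s_5 = Round(s_4, k_4) = 0x6B9CCF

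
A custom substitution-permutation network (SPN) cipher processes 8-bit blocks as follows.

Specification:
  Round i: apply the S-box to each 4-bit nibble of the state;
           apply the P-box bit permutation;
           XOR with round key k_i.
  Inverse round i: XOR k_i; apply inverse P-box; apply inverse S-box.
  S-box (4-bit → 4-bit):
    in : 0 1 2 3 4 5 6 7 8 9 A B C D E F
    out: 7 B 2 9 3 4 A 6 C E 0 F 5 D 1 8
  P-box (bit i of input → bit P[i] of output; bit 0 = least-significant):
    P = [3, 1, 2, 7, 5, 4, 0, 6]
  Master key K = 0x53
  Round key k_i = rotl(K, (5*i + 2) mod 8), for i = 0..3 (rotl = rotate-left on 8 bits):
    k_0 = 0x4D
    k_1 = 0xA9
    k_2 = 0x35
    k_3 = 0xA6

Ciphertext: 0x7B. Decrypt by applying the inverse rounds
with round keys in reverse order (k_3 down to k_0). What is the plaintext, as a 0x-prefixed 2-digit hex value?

0x03

s_0 = ciphertext = 0x7B
s_1 = InvRound(s_0, k_3) = 0x9D
s_2 = InvRound(s_1, k_2) = 0xE3
s_3 = InvRound(s_2, k_1) = 0xF4
s_4 = InvRound(s_3, k_0) = 0x03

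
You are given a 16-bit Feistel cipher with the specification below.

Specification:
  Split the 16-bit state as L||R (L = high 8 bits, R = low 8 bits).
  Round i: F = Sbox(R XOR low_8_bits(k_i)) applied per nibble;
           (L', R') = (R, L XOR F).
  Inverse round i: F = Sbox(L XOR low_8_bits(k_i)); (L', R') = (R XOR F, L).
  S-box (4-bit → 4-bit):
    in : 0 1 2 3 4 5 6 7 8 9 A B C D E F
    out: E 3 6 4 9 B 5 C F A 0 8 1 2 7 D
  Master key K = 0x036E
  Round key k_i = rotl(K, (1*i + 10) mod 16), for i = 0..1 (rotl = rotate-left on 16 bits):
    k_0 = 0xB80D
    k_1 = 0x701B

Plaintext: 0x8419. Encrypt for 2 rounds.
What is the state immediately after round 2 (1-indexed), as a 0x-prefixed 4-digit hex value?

0xBD1C

s_0 = plaintext = 0x8419
s_1 = Round(s_0, k_0) = 0x19BD
s_2 = Round(s_1, k_1) = 0xBD1C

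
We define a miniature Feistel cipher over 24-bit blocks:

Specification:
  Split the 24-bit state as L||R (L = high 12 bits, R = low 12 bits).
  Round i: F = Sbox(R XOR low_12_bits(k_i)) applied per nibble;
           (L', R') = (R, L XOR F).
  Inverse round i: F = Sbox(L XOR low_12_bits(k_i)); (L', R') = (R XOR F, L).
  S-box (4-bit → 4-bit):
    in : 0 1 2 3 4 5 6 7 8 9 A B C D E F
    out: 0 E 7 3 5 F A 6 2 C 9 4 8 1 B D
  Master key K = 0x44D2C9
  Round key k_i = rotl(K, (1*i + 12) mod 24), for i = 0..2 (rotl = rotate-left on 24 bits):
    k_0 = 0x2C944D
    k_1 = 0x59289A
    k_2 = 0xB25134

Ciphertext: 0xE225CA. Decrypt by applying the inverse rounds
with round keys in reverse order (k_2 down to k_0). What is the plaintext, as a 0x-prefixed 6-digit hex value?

s_0 = ciphertext = 0xE225CA
s_1 = InvRound(s_0, k_2) = 0x820E22
s_2 = InvRound(s_1, k_1) = 0xE6B820
s_3 = InvRound(s_2, k_0) = 0x15AE6B

0x15AE6B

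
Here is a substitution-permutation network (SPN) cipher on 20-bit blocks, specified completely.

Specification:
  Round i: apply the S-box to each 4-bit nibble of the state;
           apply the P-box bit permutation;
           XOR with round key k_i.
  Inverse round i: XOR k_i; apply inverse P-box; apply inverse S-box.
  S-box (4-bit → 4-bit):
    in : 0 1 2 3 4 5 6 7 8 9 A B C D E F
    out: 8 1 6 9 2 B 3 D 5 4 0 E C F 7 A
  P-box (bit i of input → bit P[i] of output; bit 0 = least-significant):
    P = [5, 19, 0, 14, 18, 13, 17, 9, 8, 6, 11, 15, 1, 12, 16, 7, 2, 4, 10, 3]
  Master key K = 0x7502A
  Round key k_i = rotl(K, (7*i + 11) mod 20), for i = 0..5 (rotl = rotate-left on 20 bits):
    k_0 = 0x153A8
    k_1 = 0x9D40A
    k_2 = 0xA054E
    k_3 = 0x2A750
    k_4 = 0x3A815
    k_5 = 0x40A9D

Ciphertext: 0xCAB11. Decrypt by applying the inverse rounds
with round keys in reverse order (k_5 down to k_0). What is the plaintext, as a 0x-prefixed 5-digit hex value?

s_0 = ciphertext = 0xCAB11
s_1 = InvRound(s_0, k_5) = 0x30344
s_2 = InvRound(s_1, k_4) = 0x4ADF9
s_3 = InvRound(s_2, k_3) = 0x00978
s_4 = InvRound(s_3, k_2) = 0xE1996
s_5 = InvRound(s_4, k_1) = 0xDC780
s_6 = InvRound(s_5, k_0) = 0xC4016

0xC4016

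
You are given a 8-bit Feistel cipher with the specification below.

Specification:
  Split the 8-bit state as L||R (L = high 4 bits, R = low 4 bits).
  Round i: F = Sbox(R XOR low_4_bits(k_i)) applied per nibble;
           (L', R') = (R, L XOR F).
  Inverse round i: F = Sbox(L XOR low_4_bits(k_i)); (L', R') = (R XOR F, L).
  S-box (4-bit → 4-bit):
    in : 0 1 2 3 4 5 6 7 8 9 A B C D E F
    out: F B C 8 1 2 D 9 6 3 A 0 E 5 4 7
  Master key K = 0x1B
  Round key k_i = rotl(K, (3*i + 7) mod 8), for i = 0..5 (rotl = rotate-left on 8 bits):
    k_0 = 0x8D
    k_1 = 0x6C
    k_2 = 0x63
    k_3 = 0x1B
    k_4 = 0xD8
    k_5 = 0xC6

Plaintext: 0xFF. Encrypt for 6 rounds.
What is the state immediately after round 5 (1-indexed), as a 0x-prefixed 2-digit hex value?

s_0 = plaintext = 0xFF
s_1 = Round(s_0, k_0) = 0xF3
s_2 = Round(s_1, k_1) = 0x38
s_3 = Round(s_2, k_2) = 0x83
s_4 = Round(s_3, k_3) = 0x3E
s_5 = Round(s_4, k_4) = 0xEE
s_6 = Round(s_5, k_5) = 0xE8

0xEE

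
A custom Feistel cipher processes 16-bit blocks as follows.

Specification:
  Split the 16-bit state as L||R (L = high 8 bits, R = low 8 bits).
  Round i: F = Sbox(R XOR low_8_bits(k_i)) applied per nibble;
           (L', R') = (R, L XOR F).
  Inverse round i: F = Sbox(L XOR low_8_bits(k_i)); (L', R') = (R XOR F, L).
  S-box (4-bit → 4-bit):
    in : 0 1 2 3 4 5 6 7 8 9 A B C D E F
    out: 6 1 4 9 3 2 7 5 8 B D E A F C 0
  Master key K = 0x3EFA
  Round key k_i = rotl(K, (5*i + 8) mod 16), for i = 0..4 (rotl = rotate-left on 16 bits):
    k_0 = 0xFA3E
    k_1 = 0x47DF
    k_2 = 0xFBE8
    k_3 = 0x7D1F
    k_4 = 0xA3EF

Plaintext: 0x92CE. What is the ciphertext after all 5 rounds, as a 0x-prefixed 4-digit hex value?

s_0 = plaintext = 0x92CE
s_1 = Round(s_0, k_0) = 0xCE94
s_2 = Round(s_1, k_1) = 0x94F0
s_3 = Round(s_2, k_2) = 0xF08C
s_4 = Round(s_3, k_3) = 0x8C49
s_5 = Round(s_4, k_4) = 0x495B

0x495B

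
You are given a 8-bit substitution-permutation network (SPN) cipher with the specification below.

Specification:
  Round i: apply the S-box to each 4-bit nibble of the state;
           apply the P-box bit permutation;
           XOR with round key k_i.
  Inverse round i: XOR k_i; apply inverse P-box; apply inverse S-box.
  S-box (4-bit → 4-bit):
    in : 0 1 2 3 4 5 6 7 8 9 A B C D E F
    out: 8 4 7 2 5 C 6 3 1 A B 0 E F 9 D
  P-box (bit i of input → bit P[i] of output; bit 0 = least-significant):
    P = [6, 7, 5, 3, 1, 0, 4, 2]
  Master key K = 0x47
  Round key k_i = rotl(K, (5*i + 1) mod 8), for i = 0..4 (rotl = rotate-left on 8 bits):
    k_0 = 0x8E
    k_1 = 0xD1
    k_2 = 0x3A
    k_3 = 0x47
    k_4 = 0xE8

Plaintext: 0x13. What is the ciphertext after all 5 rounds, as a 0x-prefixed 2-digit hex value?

0x92

s_0 = plaintext = 0x13
s_1 = Round(s_0, k_0) = 0x1E
s_2 = Round(s_1, k_1) = 0x89
s_3 = Round(s_2, k_2) = 0xB0
s_4 = Round(s_3, k_3) = 0x4F
s_5 = Round(s_4, k_4) = 0x92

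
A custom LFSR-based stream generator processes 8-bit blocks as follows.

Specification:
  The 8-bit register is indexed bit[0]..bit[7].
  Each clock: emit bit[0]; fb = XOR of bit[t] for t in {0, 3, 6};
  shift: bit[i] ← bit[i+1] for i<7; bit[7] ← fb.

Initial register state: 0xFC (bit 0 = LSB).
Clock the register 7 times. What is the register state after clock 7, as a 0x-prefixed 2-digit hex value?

reg_0 = 0xFC
clock 1: out=0, reg = 0x7E
clock 2: out=0, reg = 0x3F
clock 3: out=1, reg = 0x1F
clock 4: out=1, reg = 0x0F
clock 5: out=1, reg = 0x07
clock 6: out=1, reg = 0x83
clock 7: out=1, reg = 0xC1

0xC1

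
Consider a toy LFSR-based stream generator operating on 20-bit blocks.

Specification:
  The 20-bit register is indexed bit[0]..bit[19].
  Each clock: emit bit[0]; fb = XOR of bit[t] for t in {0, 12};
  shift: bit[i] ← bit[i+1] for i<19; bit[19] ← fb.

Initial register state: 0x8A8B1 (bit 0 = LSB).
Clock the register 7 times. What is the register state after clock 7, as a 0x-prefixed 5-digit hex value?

reg_0 = 0x8A8B1
clock 1: out=1, reg = 0xC5458
clock 2: out=0, reg = 0xE2A2C
clock 3: out=0, reg = 0x71516
clock 4: out=0, reg = 0xB8A8B
clock 5: out=1, reg = 0xDC545
clock 6: out=1, reg = 0xEE2A2
clock 7: out=0, reg = 0x77151

0x77151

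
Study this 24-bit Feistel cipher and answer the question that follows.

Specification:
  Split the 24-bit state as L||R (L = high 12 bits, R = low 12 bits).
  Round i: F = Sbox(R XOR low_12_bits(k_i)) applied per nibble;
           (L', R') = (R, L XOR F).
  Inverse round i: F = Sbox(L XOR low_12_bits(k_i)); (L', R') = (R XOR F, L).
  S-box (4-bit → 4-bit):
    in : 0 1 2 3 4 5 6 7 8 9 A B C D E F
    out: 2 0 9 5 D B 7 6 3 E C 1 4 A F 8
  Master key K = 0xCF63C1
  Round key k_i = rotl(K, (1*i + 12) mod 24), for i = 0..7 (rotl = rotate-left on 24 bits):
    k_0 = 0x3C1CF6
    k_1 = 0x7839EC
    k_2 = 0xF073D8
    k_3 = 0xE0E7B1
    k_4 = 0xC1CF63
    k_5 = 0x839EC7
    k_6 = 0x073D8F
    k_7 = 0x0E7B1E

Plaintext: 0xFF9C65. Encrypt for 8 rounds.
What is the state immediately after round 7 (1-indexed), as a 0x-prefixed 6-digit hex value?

s_0 = plaintext = 0xFF9C65
s_1 = Round(s_0, k_0) = 0xC65D1C
s_2 = Round(s_1, k_1) = 0xD1C1E7
s_3 = Round(s_2, k_2) = 0x1E7444
s_4 = Round(s_3, k_3) = 0x44446C
s_5 = Round(s_4, k_4) = 0x46C56C
s_6 = Round(s_5, k_5) = 0x56C5AD
s_7 = Round(s_6, k_6) = 0x5AD6F5
s_8 = Round(s_7, k_7) = 0x6F5F5C

0x5AD6F5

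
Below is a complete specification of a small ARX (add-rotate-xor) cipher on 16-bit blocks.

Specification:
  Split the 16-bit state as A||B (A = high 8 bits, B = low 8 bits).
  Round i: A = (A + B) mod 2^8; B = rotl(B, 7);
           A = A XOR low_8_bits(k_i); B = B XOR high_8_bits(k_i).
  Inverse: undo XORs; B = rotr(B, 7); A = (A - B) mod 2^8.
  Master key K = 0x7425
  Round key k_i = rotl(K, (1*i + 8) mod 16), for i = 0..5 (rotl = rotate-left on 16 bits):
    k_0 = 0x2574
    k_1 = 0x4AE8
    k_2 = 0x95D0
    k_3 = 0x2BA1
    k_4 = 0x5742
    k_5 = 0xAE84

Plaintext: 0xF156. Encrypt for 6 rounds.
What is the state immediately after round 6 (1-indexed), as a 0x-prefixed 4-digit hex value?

0x72A9

s_0 = plaintext = 0xF156
s_1 = Round(s_0, k_0) = 0x330E
s_2 = Round(s_1, k_1) = 0xA94D
s_3 = Round(s_2, k_2) = 0x2633
s_4 = Round(s_3, k_3) = 0xF8B2
s_5 = Round(s_4, k_4) = 0xE80E
s_6 = Round(s_5, k_5) = 0x72A9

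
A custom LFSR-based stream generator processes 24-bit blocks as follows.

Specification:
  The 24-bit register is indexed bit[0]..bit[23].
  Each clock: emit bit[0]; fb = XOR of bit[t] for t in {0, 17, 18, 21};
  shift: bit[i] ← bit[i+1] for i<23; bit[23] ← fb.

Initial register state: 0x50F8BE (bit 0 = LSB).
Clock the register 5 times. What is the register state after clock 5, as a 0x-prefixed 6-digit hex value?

0x0287C5

reg_0 = 0x50F8BE
clock 1: out=0, reg = 0x287C5F
clock 2: out=1, reg = 0x143E2F
clock 3: out=1, reg = 0x0A1F17
clock 4: out=1, reg = 0x050F8B
clock 5: out=1, reg = 0x0287C5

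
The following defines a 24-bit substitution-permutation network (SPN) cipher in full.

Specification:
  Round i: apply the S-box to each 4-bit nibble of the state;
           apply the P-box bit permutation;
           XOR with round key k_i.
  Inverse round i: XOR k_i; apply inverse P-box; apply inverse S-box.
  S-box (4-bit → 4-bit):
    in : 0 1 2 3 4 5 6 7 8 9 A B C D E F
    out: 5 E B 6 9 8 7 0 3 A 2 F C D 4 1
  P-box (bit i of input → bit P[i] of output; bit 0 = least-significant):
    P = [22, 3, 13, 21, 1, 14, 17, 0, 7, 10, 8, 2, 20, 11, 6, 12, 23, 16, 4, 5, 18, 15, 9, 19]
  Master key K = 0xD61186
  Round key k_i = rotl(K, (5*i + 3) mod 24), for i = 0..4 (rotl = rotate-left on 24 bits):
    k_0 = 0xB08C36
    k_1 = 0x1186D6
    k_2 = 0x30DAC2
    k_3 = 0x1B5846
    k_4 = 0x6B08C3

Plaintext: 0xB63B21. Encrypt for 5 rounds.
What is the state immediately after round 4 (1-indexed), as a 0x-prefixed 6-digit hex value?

s_0 = plaintext = 0xB63B21
s_1 = Round(s_0, k_0) = 0x1D63E9
s_2 = Round(s_1, k_1) = 0xAB09AE
s_3 = Round(s_2, k_2) = 0xA13EB6
s_4 = Round(s_3, k_3) = 0x58B13D
s_5 = Round(s_4, k_4) = 0x907587

0x58B13D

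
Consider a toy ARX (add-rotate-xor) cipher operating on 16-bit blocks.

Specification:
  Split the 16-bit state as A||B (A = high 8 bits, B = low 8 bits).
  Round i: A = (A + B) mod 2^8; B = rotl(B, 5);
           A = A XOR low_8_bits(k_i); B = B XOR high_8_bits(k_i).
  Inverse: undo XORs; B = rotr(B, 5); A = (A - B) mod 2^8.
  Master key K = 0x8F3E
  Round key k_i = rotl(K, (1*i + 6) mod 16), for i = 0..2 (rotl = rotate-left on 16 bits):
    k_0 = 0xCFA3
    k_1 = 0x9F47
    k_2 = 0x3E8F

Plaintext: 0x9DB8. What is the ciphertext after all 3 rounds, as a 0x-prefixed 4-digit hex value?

s_0 = plaintext = 0x9DB8
s_1 = Round(s_0, k_0) = 0xF6D8
s_2 = Round(s_1, k_1) = 0x8984
s_3 = Round(s_2, k_2) = 0x82AE

0x82AE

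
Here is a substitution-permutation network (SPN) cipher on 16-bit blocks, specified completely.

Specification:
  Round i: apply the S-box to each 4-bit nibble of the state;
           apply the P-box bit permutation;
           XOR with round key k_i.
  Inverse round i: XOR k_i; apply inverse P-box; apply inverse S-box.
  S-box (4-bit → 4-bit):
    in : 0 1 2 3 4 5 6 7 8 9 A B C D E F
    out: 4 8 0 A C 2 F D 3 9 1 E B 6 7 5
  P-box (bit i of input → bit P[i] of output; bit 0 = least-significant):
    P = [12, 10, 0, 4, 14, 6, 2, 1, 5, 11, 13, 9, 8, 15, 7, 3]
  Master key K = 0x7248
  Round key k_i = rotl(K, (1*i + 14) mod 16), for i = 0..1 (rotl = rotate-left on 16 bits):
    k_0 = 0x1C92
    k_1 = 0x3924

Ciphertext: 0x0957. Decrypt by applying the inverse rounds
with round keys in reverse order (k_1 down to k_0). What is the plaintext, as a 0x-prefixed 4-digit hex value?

0xF70F

s_0 = ciphertext = 0x0957
s_1 = InvRound(s_0, k_1) = 0x2F37
s_2 = InvRound(s_1, k_0) = 0xF70F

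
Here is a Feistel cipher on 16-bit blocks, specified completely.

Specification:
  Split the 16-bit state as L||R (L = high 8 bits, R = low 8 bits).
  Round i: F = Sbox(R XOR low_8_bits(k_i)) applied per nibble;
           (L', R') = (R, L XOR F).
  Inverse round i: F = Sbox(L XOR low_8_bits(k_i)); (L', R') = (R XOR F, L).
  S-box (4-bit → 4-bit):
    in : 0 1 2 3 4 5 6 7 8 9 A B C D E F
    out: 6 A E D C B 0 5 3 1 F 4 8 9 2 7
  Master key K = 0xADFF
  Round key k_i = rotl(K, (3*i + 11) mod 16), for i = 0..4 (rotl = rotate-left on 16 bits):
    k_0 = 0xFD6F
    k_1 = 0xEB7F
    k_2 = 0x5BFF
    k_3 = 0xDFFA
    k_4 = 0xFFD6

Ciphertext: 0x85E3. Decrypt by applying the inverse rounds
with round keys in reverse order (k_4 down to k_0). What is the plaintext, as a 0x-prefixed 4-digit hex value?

0x26D3

s_0 = ciphertext = 0x85E3
s_1 = InvRound(s_0, k_4) = 0x5E85
s_2 = InvRound(s_1, k_3) = 0x795E
s_3 = InvRound(s_2, k_2) = 0x6E79
s_4 = InvRound(s_3, k_1) = 0xD36E
s_5 = InvRound(s_4, k_0) = 0x26D3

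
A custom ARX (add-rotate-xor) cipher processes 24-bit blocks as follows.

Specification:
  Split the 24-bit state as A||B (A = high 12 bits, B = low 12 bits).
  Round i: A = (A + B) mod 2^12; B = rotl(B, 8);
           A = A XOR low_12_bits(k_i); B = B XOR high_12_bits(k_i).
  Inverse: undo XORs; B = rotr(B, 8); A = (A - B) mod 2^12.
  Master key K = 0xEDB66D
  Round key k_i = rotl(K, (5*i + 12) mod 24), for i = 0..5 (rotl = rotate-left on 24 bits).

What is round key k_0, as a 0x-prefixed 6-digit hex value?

K = 0xEDB66D
k_0 = rotl(K, (5*0+12) mod 24) = rotl(K, 12) = 0x66DEDB

0x66DEDB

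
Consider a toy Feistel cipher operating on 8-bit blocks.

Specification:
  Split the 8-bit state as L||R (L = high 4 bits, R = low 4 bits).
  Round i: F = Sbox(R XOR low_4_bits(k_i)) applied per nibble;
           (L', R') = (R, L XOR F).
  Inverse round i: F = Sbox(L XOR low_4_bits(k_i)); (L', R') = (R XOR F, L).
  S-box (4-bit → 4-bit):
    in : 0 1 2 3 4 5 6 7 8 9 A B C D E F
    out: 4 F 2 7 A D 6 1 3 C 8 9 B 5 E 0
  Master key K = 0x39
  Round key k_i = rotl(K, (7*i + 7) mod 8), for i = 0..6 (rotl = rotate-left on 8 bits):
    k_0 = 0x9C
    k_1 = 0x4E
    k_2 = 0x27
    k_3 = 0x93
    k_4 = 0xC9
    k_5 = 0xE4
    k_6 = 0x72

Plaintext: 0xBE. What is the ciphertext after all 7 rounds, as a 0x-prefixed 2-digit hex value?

0x53

s_0 = plaintext = 0xBE
s_1 = Round(s_0, k_0) = 0xE9
s_2 = Round(s_1, k_1) = 0x9F
s_3 = Round(s_2, k_2) = 0xFA
s_4 = Round(s_3, k_3) = 0xA3
s_5 = Round(s_4, k_4) = 0x32
s_6 = Round(s_5, k_5) = 0x25
s_7 = Round(s_6, k_6) = 0x53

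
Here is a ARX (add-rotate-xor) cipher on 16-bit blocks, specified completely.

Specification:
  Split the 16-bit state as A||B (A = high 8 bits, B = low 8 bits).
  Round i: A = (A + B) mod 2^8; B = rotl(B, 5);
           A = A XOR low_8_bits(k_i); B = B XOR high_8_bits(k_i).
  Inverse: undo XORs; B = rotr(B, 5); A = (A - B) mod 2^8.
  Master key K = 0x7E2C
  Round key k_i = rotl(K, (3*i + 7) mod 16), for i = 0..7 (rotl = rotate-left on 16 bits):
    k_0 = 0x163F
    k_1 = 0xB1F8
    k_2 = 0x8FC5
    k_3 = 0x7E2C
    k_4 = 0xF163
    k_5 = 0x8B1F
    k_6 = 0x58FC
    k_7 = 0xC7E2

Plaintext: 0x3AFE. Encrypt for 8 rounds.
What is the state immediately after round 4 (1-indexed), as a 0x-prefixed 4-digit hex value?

0x3FAD

s_0 = plaintext = 0x3AFE
s_1 = Round(s_0, k_0) = 0x07C9
s_2 = Round(s_1, k_1) = 0x2888
s_3 = Round(s_2, k_2) = 0x759E
s_4 = Round(s_3, k_3) = 0x3FAD
s_5 = Round(s_4, k_4) = 0x8F44
s_6 = Round(s_5, k_5) = 0xCC03
s_7 = Round(s_6, k_6) = 0x3338
s_8 = Round(s_7, k_7) = 0x89C0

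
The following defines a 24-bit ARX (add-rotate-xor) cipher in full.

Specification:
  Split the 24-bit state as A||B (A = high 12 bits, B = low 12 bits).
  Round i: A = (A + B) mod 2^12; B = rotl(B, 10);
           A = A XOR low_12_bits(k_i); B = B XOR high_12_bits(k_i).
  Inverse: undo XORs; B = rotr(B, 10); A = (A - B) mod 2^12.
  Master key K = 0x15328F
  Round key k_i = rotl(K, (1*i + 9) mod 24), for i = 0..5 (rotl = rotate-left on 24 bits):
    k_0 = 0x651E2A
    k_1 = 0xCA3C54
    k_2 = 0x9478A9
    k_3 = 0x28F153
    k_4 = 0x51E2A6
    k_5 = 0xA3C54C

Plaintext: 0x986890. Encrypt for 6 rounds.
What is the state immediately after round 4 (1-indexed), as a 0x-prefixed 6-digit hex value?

0x061245

s_0 = plaintext = 0x986890
s_1 = Round(s_0, k_0) = 0xC3C475
s_2 = Round(s_1, k_1) = 0xCE59BE
s_3 = Round(s_2, k_2) = 0xE0A328
s_4 = Round(s_3, k_3) = 0x061245
s_5 = Round(s_4, k_4) = 0x00018F
s_6 = Round(s_5, k_5) = 0x4C365F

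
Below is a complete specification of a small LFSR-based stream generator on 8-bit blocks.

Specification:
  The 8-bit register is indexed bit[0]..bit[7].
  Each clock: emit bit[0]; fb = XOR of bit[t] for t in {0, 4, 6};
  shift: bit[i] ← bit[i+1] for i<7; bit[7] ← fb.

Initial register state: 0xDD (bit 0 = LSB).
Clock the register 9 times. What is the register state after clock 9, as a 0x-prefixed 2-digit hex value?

0xAF

reg_0 = 0xDD
clock 1: out=1, reg = 0xEE
clock 2: out=0, reg = 0xF7
clock 3: out=1, reg = 0xFB
clock 4: out=1, reg = 0xFD
clock 5: out=1, reg = 0xFE
clock 6: out=0, reg = 0x7F
clock 7: out=1, reg = 0xBF
clock 8: out=1, reg = 0x5F
clock 9: out=1, reg = 0xAF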